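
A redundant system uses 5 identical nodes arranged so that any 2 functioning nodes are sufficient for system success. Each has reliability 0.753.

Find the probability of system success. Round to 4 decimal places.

0.9851

R = Σ_{i=2}^{5} C(5,i) p^i (1−p)^{5−i} with p = 0.753
C(5,2)·0.753^2·0.247^3 = 0.085444
C(5,3)·0.753^3·0.247^2 = 0.260483
C(5,4)·0.753^4·0.247^1 = 0.397052
C(5,5)·0.753^5·0.247^0 = 0.242089
Sum = 0.9851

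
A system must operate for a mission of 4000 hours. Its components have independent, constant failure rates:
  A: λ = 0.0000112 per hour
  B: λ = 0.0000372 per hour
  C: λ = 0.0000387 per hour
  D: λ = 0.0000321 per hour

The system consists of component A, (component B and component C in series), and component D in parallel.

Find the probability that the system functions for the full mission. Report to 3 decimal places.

0.999

R(A) = exp(−0.0000112 × 4000) = 0.95619
R(B) = exp(−0.0000372 × 4000) = 0.86174
R(C) = exp(−0.0000387 × 4000) = 0.85659
R(D) = exp(−0.0000321 × 4000) = 0.87950
Series (B and C): 0.86174 × 0.85659 = 0.73816
Parallel (A, [0.73816], and D): 1 − (1 − 0.95619)(1 − 0.73816)(1 − 0.87950) = 0.999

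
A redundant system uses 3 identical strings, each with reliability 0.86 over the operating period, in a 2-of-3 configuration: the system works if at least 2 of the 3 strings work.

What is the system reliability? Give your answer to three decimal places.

0.947

R = Σ_{i=2}^{3} C(3,i) p^i (1−p)^{3−i} with p = 0.86
C(3,2)·0.86^2·0.14^1 = 0.31063
C(3,3)·0.86^3·0.14^0 = 0.63606
Sum = 0.947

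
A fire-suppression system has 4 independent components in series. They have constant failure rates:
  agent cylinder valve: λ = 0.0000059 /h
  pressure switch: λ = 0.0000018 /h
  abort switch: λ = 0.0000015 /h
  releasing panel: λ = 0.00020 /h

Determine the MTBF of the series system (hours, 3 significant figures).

4780

Series of exponential components: λ_sys = Σ λ_i
λ_sys = 0.0000059 + 0.0000018 + 0.0000015 + 0.00020 = 2.0920e-04 /h
MTBF = 1 / λ_sys = 4780 h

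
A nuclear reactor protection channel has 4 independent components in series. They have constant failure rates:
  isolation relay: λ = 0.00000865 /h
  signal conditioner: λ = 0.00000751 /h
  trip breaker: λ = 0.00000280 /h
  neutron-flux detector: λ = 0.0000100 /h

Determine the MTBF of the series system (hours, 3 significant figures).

34500

Series of exponential components: λ_sys = Σ λ_i
λ_sys = 0.00000865 + 0.00000751 + 0.00000280 + 0.0000100 = 2.8960e-05 /h
MTBF = 1 / λ_sys = 34500 h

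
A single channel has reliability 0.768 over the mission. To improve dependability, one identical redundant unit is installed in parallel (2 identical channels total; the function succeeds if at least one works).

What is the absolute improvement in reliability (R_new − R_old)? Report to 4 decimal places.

0.1782

R_before = 0.768
R_after = 1 − (1 − 0.768)^2 = 0.9462
ΔR = 0.9462 − 0.768 = 0.1782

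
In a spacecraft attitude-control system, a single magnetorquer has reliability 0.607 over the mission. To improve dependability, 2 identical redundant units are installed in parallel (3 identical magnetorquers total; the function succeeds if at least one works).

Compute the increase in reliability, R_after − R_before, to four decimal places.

R_before = 0.607
R_after = 1 − (1 − 0.607)^3 = 0.9393
ΔR = 0.9393 − 0.607 = 0.3323

0.3323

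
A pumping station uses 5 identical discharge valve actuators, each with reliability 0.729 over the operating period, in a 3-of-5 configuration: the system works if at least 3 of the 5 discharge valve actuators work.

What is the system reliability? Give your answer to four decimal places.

0.8731

R = Σ_{i=3}^{5} C(5,i) p^i (1−p)^{5−i} with p = 0.729
C(5,3)·0.729^3·0.271^2 = 0.284525
C(5,4)·0.729^4·0.271^1 = 0.382692
C(5,5)·0.729^5·0.271^0 = 0.205891
Sum = 0.8731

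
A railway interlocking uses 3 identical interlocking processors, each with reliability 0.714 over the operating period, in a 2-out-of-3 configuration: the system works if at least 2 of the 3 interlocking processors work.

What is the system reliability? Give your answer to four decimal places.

R = Σ_{i=2}^{3} C(3,i) p^i (1−p)^{3−i} with p = 0.714
C(3,2)·0.714^2·0.286^1 = 0.437405
C(3,3)·0.714^3·0.286^0 = 0.363994
Sum = 0.8014

0.8014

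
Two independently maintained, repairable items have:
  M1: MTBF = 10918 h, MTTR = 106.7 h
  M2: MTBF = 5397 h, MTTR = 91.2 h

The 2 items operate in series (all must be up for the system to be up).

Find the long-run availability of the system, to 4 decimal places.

A(M1) = MTBF/(MTBF+MTTR) = 10918/(10918+106.7) = 0.990322
A(M2) = MTBF/(MTBF+MTTR) = 5397/(5397+91.2) = 0.983383
Series availability: 0.990322 × 0.983383 = 0.9739

0.9739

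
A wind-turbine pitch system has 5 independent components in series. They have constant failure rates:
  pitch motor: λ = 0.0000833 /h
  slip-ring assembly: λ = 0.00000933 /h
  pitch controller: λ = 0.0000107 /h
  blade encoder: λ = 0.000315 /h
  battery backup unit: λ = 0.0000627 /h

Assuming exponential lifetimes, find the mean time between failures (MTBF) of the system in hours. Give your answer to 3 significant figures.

2080

Series of exponential components: λ_sys = Σ λ_i
λ_sys = 0.0000833 + 0.00000933 + 0.0000107 + 0.000315 + 0.0000627 = 4.8103e-04 /h
MTBF = 1 / λ_sys = 2080 h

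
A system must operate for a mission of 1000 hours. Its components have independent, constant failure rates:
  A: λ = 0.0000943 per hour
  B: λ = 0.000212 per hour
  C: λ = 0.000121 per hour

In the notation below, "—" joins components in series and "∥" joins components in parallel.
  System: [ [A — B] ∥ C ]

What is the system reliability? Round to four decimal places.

R(A) = exp(−0.0000943 × 1000) = 0.910010
R(B) = exp(−0.000212 × 1000) = 0.808965
R(C) = exp(−0.000121 × 1000) = 0.886034
Series (A and B): 0.910010 × 0.808965 = 0.736166
Parallel ([0.736166] and C): 1 − (1 − 0.736166)(1 − 0.886034) = 0.9699

0.9699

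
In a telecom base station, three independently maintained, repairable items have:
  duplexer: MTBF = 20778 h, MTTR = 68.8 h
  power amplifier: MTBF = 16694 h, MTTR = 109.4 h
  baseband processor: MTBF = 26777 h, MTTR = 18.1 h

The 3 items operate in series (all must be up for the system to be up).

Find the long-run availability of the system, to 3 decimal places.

A(duplexer) = MTBF/(MTBF+MTTR) = 20778/(20778+68.8) = 0.996700
A(power amplifier) = MTBF/(MTBF+MTTR) = 16694/(16694+109.4) = 0.993489
A(baseband processor) = MTBF/(MTBF+MTTR) = 26777/(26777+18.1) = 0.999325
Series availability: 0.996700 × 0.993489 × 0.999325 = 0.990

0.990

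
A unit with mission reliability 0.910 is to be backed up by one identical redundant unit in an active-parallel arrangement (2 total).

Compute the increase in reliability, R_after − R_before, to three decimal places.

0.082

R_before = 0.910
R_after = 1 − (1 − 0.910)^2 = 0.992
ΔR = 0.992 − 0.910 = 0.082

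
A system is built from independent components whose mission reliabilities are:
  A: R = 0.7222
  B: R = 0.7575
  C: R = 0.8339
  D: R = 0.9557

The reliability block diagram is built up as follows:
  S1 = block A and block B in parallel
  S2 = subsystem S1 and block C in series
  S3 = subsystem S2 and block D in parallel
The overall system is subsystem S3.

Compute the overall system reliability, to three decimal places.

Parallel (A and B): 1 − (1 − 0.72220)(1 − 0.75750) = 0.93263
Series ([0.93263] and C): 0.93263 × 0.83390 = 0.77772
Parallel ([0.77772] and D): 1 − (1 − 0.77772)(1 − 0.95570) = 0.990

0.990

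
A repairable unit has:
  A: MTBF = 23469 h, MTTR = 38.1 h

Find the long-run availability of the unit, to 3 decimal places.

0.998

A(A) = MTBF/(MTBF+MTTR) = 23469/(23469+38.1) = 0.998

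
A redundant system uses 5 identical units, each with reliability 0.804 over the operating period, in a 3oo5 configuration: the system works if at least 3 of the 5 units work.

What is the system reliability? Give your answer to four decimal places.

0.9451

R = Σ_{i=3}^{5} C(5,i) p^i (1−p)^{5−i} with p = 0.804
C(5,3)·0.804^3·0.196^2 = 0.199655
C(5,4)·0.804^4·0.196^1 = 0.409497
C(5,5)·0.804^5·0.196^0 = 0.335954
Sum = 0.9451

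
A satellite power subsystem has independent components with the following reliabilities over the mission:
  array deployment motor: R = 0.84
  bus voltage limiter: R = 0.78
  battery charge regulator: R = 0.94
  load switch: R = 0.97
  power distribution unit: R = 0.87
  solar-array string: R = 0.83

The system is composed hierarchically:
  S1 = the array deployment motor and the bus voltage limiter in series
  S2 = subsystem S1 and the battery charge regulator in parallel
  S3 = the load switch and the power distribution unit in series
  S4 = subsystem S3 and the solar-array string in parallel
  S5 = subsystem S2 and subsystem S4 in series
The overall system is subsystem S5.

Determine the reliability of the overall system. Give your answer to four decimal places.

0.9533

Series (array deployment motor and bus voltage limiter): 0.840000 × 0.780000 = 0.655200
Parallel ([0.655200] and battery charge regulator): 1 − (1 − 0.655200)(1 − 0.940000) = 0.979312
Series (load switch and power distribution unit): 0.970000 × 0.870000 = 0.843900
Parallel ([0.843900] and solar-array string): 1 − (1 − 0.843900)(1 − 0.830000) = 0.973463
Series ([0.979312] and [0.973463]): 0.979312 × 0.973463 = 0.9533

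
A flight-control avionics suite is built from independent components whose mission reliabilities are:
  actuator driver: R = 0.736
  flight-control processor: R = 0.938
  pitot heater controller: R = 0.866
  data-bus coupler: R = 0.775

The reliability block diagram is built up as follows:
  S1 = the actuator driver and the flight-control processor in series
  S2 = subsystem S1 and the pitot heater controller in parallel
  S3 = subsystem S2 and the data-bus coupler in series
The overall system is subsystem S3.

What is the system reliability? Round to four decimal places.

Series (actuator driver and flight-control processor): 0.736000 × 0.938000 = 0.690368
Parallel ([0.690368] and pitot heater controller): 1 − (1 − 0.690368)(1 − 0.866000) = 0.958509
Series ([0.958509] and data-bus coupler): 0.958509 × 0.775000 = 0.7428

0.7428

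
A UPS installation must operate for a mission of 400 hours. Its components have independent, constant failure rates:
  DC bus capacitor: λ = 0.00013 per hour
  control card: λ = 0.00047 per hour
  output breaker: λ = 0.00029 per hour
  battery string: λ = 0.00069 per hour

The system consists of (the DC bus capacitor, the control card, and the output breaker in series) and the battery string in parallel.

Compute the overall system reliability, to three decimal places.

R(DC bus capacitor) = exp(−0.00013 × 400) = 0.94933
R(control card) = exp(−0.00047 × 400) = 0.82861
R(output breaker) = exp(−0.00029 × 400) = 0.89048
R(battery string) = exp(−0.00069 × 400) = 0.75881
Series (DC bus capacitor, control card, and output breaker): 0.94933 × 0.82861 × 0.89048 = 0.70047
Parallel ([0.70047] and battery string): 1 − (1 − 0.70047)(1 − 0.75881) = 0.928

0.928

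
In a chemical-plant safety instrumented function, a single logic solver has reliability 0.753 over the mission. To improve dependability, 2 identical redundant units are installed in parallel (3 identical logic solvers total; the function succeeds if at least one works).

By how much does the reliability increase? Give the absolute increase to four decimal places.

R_before = 0.753
R_after = 1 − (1 − 0.753)^3 = 0.9849
ΔR = 0.9849 − 0.753 = 0.2319

0.2319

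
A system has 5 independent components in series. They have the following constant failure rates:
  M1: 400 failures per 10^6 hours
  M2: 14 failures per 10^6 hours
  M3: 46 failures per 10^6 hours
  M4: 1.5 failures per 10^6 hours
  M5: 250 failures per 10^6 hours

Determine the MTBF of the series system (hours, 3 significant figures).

1410

Series of exponential components: λ_sys = Σ λ_i
λ_sys = 0.00040 + 0.000014 + 0.000046 + 0.0000015 + 0.00025 = 7.1150e-04 /h
MTBF = 1 / λ_sys = 1410 h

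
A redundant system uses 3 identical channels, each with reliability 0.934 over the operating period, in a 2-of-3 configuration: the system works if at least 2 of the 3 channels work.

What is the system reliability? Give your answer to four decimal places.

0.9875

R = Σ_{i=2}^{3} C(3,i) p^i (1−p)^{3−i} with p = 0.934
C(3,2)·0.934^2·0.066^1 = 0.172726
C(3,3)·0.934^3·0.066^0 = 0.814781
Sum = 0.9875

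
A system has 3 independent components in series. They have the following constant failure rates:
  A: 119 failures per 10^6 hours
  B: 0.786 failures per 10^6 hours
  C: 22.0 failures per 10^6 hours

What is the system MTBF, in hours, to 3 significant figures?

Series of exponential components: λ_sys = Σ λ_i
λ_sys = 0.000119 + 0.000000786 + 0.0000220 = 1.4179e-04 /h
MTBF = 1 / λ_sys = 7050 h

7050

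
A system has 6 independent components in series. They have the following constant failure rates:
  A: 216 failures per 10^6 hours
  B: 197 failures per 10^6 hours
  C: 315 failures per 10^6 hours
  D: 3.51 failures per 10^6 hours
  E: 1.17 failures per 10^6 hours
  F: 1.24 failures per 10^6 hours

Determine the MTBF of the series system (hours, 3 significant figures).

Series of exponential components: λ_sys = Σ λ_i
λ_sys = 0.000216 + 0.000197 + 0.000315 + 0.00000351 + 0.00000117 + 0.00000124 = 7.3392e-04 /h
MTBF = 1 / λ_sys = 1360 h

1360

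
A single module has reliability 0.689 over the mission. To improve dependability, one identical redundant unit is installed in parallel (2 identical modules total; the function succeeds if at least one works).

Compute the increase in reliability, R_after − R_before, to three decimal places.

R_before = 0.689
R_after = 1 − (1 − 0.689)^2 = 0.903
ΔR = 0.903 − 0.689 = 0.214

0.214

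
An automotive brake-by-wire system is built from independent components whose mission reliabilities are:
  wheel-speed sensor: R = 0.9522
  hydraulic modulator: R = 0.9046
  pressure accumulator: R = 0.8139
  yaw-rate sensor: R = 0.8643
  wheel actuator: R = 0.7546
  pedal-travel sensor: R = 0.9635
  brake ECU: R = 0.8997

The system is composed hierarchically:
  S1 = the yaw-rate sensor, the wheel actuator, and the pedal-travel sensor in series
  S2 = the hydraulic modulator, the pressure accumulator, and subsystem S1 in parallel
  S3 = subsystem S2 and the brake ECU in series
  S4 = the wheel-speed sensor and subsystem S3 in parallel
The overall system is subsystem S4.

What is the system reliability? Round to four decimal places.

Series (yaw-rate sensor, wheel actuator, and pedal-travel sensor): 0.864300 × 0.754600 × 0.963500 = 0.628395
Parallel (hydraulic modulator, pressure accumulator, and [0.628395]): 1 − (1 − 0.904600)(1 − 0.813900)(1 − 0.628395) = 0.993403
Series ([0.993403] and brake ECU): 0.993403 × 0.899700 = 0.893765
Parallel (wheel-speed sensor and [0.893765]): 1 − (1 − 0.952200)(1 − 0.893765) = 0.9949

0.9949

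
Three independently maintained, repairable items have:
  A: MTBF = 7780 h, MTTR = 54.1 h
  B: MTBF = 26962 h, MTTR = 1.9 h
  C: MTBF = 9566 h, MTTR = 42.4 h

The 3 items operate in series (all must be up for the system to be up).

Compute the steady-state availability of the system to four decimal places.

0.9886

A(A) = MTBF/(MTBF+MTTR) = 7780/(7780+54.1) = 0.993094
A(B) = MTBF/(MTBF+MTTR) = 26962/(26962+1.9) = 0.999930
A(C) = MTBF/(MTBF+MTTR) = 9566/(9566+42.4) = 0.995587
Series availability: 0.993094 × 0.999930 × 0.995587 = 0.9886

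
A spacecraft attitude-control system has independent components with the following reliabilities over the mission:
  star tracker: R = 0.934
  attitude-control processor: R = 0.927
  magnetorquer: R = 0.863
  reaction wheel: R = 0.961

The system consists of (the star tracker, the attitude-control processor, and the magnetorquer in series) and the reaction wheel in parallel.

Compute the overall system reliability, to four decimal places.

Series (star tracker, attitude-control processor, and magnetorquer): 0.934000 × 0.927000 × 0.863000 = 0.747201
Parallel ([0.747201] and reaction wheel): 1 − (1 − 0.747201)(1 − 0.961000) = 0.9901

0.9901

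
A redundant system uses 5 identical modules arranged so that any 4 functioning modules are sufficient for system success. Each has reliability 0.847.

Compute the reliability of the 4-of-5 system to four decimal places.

0.8297

R = Σ_{i=4}^{5} C(5,i) p^i (1−p)^{5−i} with p = 0.847
C(5,4)·0.847^4·0.153^1 = 0.393727
C(5,5)·0.847^5·0.153^0 = 0.435930
Sum = 0.8297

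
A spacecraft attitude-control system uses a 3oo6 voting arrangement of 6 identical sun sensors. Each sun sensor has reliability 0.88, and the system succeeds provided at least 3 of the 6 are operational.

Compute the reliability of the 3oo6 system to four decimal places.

0.9975

R = Σ_{i=3}^{6} C(6,i) p^i (1−p)^{6−i} with p = 0.88
C(6,3)·0.88^3·0.12^3 = 0.023552
C(6,4)·0.88^4·0.12^2 = 0.129534
C(6,5)·0.88^5·0.12^1 = 0.379967
C(6,6)·0.88^6·0.12^0 = 0.464404
Sum = 0.9975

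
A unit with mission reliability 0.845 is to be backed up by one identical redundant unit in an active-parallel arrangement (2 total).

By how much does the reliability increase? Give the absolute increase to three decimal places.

0.131

R_before = 0.845
R_after = 1 − (1 − 0.845)^2 = 0.976
ΔR = 0.976 − 0.845 = 0.131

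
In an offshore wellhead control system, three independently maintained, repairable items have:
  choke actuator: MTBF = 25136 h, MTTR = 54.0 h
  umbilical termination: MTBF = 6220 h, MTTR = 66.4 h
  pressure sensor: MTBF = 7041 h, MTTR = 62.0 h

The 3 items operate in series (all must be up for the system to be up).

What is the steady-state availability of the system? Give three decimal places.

A(choke actuator) = MTBF/(MTBF+MTTR) = 25136/(25136+54.0) = 0.997856
A(umbilical termination) = MTBF/(MTBF+MTTR) = 6220/(6220+66.4) = 0.989438
A(pressure sensor) = MTBF/(MTBF+MTTR) = 7041/(7041+62.0) = 0.991271
Series availability: 0.997856 × 0.989438 × 0.991271 = 0.979

0.979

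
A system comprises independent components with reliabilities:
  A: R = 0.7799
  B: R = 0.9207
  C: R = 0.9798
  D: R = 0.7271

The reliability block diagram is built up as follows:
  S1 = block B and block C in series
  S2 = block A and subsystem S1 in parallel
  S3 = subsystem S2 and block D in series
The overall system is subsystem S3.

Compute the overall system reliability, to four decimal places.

0.7114

Series (B and C): 0.920700 × 0.979800 = 0.902102
Parallel (A and [0.902102]): 1 − (1 − 0.779900)(1 − 0.902102) = 0.978453
Series ([0.978453] and D): 0.978453 × 0.727100 = 0.7114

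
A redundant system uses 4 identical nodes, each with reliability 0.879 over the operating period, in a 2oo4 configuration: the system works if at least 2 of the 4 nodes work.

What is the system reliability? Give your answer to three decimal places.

R = Σ_{i=2}^{4} C(4,i) p^i (1−p)^{4−i} with p = 0.879
C(4,2)·0.879^2·0.121^2 = 0.06787
C(4,3)·0.879^3·0.121^1 = 0.32871
C(4,4)·0.879^4·0.121^0 = 0.59697
Sum = 0.994

0.994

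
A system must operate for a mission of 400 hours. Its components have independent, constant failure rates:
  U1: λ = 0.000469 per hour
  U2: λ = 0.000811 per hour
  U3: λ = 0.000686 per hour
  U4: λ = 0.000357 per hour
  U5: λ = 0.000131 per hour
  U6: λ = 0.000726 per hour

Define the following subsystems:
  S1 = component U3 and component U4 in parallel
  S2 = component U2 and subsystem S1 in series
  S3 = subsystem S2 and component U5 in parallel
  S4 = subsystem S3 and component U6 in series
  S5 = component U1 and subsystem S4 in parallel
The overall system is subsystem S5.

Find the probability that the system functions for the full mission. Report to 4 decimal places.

R(U1) = exp(−0.000469 × 400) = 0.828946
R(U2) = exp(−0.000811 × 400) = 0.722961
R(U3) = exp(−0.000686 × 400) = 0.760028
R(U4) = exp(−0.000357 × 400) = 0.866927
R(U5) = exp(−0.000131 × 400) = 0.948949
R(U6) = exp(−0.000726 × 400) = 0.747964
Parallel (U3 and U4): 1 − (1 − 0.760028)(1 − 0.866927) = 0.968066
Series (U2 and [0.968066]): 0.722961 × 0.968066 = 0.699874
Parallel ([0.699874] and U5): 1 − (1 − 0.699874)(1 − 0.948949) = 0.984678
Series ([0.984678] and U6): 0.984678 × 0.747964 = 0.736504
Parallel (U1 and [0.736504]): 1 − (1 − 0.828946)(1 − 0.736504) = 0.9549

0.9549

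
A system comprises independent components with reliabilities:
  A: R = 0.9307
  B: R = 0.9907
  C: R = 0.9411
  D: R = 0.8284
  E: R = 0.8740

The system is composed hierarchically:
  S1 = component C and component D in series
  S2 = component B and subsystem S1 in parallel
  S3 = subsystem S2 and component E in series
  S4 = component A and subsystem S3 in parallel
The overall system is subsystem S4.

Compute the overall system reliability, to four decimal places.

Series (C and D): 0.941100 × 0.828400 = 0.779607
Parallel (B and [0.779607]): 1 − (1 − 0.990700)(1 − 0.779607) = 0.997950
Series ([0.997950] and E): 0.997950 × 0.874000 = 0.872208
Parallel (A and [0.872208]): 1 − (1 − 0.930700)(1 − 0.872208) = 0.9911

0.9911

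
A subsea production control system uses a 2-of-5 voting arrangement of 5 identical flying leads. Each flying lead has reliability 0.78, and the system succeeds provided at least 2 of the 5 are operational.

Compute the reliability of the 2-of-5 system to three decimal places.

0.990

R = Σ_{i=2}^{5} C(5,i) p^i (1−p)^{5−i} with p = 0.78
C(5,2)·0.78^2·0.22^3 = 0.06478
C(5,3)·0.78^3·0.22^2 = 0.22968
C(5,4)·0.78^4·0.22^1 = 0.40717
C(5,5)·0.78^5·0.22^0 = 0.28872
Sum = 0.990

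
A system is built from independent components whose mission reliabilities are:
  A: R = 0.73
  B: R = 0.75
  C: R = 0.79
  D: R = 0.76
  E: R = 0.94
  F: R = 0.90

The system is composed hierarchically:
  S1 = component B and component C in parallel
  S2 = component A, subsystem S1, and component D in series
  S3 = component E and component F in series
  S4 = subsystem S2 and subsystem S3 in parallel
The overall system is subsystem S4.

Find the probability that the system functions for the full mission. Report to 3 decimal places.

Parallel (B and C): 1 − (1 − 0.75000)(1 − 0.79000) = 0.94750
Series (A, [0.94750], and D): 0.73000 × 0.94750 × 0.76000 = 0.52567
Series (E and F): 0.94000 × 0.90000 = 0.84600
Parallel ([0.52567] and [0.84600]): 1 − (1 − 0.52567)(1 − 0.84600) = 0.927

0.927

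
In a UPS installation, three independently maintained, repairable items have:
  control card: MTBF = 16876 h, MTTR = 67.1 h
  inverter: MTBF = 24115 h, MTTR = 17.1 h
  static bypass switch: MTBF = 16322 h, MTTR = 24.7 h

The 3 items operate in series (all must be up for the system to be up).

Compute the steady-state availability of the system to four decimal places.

0.9938

A(control card) = MTBF/(MTBF+MTTR) = 16876/(16876+67.1) = 0.996040
A(inverter) = MTBF/(MTBF+MTTR) = 24115/(24115+17.1) = 0.999291
A(static bypass switch) = MTBF/(MTBF+MTTR) = 16322/(16322+24.7) = 0.998489
Series availability: 0.996040 × 0.999291 × 0.998489 = 0.9938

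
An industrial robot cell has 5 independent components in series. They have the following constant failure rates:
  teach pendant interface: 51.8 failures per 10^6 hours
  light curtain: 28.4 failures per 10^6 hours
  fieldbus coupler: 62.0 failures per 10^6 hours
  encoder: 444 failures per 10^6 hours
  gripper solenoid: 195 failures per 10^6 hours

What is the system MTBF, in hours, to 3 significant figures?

Series of exponential components: λ_sys = Σ λ_i
λ_sys = 0.0000518 + 0.0000284 + 0.0000620 + 0.000444 + 0.000195 = 7.8120e-04 /h
MTBF = 1 / λ_sys = 1280 h

1280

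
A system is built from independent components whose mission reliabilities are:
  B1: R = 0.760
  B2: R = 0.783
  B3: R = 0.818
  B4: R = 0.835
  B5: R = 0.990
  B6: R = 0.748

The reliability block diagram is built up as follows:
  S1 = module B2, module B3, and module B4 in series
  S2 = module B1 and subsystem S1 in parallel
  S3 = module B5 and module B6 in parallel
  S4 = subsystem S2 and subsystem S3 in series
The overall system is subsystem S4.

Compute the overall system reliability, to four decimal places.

0.8861

Series (B2, B3, and B4): 0.783000 × 0.818000 × 0.835000 = 0.534812
Parallel (B1 and [0.534812]): 1 − (1 − 0.760000)(1 − 0.534812) = 0.888355
Parallel (B5 and B6): 1 − (1 − 0.990000)(1 − 0.748000) = 0.997480
Series ([0.888355] and [0.997480]): 0.888355 × 0.997480 = 0.8861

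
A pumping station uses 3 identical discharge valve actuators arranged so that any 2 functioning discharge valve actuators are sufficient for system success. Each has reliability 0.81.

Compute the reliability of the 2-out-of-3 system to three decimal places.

0.905

R = Σ_{i=2}^{3} C(3,i) p^i (1−p)^{3−i} with p = 0.81
C(3,2)·0.81^2·0.19^1 = 0.37398
C(3,3)·0.81^3·0.19^0 = 0.53144
Sum = 0.905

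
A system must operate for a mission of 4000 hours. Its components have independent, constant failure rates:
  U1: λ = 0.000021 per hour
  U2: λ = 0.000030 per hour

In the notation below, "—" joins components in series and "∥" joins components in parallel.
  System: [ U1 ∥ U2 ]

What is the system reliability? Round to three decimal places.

0.991

R(U1) = exp(−0.000021 × 4000) = 0.91943
R(U2) = exp(−0.000030 × 4000) = 0.88692
Parallel (U1 and U2): 1 − (1 − 0.91943)(1 − 0.88692) = 0.991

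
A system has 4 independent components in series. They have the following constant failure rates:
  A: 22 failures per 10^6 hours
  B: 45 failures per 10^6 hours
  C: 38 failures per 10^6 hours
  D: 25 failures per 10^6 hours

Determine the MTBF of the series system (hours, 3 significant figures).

7690

Series of exponential components: λ_sys = Σ λ_i
λ_sys = 0.000022 + 0.000045 + 0.000038 + 0.000025 = 1.3000e-04 /h
MTBF = 1 / λ_sys = 7690 h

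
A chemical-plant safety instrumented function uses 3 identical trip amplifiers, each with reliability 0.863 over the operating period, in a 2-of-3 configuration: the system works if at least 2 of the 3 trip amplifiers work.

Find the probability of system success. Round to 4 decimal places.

R = Σ_{i=2}^{3} C(3,i) p^i (1−p)^{3−i} with p = 0.863
C(3,2)·0.863^2·0.137^1 = 0.306100
C(3,3)·0.863^3·0.137^0 = 0.642736
Sum = 0.9488

0.9488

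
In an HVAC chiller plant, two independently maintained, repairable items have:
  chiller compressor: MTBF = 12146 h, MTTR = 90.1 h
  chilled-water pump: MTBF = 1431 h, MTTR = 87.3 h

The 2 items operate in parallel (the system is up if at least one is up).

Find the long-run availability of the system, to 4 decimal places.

0.9996

A(chiller compressor) = MTBF/(MTBF+MTTR) = 12146/(12146+90.1) = 0.992637
A(chilled-water pump) = MTBF/(MTBF+MTTR) = 1431/(1431+87.3) = 0.942501
Parallel availability: 1 − (1 − 0.992637)(1 − 0.942501) = 0.9996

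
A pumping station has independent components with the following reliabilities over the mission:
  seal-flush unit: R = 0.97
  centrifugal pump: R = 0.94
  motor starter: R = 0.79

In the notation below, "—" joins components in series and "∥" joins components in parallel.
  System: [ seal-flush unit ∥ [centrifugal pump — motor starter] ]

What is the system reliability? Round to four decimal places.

Series (centrifugal pump and motor starter): 0.940000 × 0.790000 = 0.742600
Parallel (seal-flush unit and [0.742600]): 1 − (1 − 0.970000)(1 − 0.742600) = 0.9923

0.9923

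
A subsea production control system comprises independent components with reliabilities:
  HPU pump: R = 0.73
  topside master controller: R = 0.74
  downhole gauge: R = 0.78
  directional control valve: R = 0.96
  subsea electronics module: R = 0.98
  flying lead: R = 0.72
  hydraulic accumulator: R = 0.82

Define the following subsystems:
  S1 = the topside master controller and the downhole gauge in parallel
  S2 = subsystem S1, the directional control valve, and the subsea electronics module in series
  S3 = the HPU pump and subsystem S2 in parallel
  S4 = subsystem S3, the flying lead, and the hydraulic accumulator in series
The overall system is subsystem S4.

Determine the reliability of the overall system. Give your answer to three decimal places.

0.572

Parallel (topside master controller and downhole gauge): 1 − (1 − 0.74000)(1 − 0.78000) = 0.94280
Series ([0.94280], directional control valve, and subsea electronics module): 0.94280 × 0.96000 × 0.98000 = 0.88699
Parallel (HPU pump and [0.88699]): 1 − (1 − 0.73000)(1 − 0.88699) = 0.96949
Series ([0.96949], flying lead, and hydraulic accumulator): 0.96949 × 0.72000 × 0.82000 = 0.572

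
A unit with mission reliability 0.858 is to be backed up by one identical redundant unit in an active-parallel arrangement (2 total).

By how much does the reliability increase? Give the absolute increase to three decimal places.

R_before = 0.858
R_after = 1 − (1 − 0.858)^2 = 0.980
ΔR = 0.980 − 0.858 = 0.122

0.122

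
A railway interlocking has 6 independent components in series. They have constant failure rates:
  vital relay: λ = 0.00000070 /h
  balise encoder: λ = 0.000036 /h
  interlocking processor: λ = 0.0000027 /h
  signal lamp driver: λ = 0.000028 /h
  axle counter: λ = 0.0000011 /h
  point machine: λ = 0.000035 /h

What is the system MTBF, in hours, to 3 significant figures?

9660

Series of exponential components: λ_sys = Σ λ_i
λ_sys = 0.00000070 + 0.000036 + 0.0000027 + 0.000028 + 0.0000011 + 0.000035 = 1.0350e-04 /h
MTBF = 1 / λ_sys = 9660 h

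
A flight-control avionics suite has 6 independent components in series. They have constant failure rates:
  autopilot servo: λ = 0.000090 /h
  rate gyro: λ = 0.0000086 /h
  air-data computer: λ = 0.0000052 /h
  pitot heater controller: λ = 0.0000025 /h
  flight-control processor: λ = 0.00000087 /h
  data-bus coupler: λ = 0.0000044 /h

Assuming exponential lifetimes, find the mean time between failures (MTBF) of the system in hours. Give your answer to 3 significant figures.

8960

Series of exponential components: λ_sys = Σ λ_i
λ_sys = 0.000090 + 0.0000086 + 0.0000052 + 0.0000025 + 0.00000087 + 0.0000044 = 1.1157e-04 /h
MTBF = 1 / λ_sys = 8960 h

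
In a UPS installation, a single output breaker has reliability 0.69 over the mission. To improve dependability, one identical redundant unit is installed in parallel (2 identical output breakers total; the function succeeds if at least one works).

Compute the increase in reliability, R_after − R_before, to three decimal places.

R_before = 0.69
R_after = 1 − (1 − 0.69)^2 = 0.904
ΔR = 0.904 − 0.69 = 0.214

0.214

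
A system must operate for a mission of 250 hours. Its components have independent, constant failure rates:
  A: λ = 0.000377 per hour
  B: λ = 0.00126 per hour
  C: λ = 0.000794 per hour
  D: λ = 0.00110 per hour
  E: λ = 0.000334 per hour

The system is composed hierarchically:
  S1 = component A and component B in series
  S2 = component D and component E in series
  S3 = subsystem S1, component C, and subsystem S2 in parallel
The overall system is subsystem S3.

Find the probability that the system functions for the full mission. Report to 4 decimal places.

R(A) = exp(−0.000377 × 250) = 0.910055
R(B) = exp(−0.00126 × 250) = 0.729789
R(C) = exp(−0.000794 × 250) = 0.819960
R(D) = exp(−0.00110 × 250) = 0.759572
R(E) = exp(−0.000334 × 250) = 0.919891
Series (A and B): 0.910055 × 0.729789 = 0.664148
Series (D and E): 0.759572 × 0.919891 = 0.698723
Parallel ([0.664148], C, and [0.698723]): 1 − (1 − 0.664148)(1 − 0.819960)(1 − 0.698723) = 0.9818

0.9818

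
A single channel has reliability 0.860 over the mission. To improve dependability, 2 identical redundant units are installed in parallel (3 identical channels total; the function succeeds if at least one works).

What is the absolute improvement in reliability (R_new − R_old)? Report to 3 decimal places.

0.137

R_before = 0.860
R_after = 1 − (1 − 0.860)^3 = 0.997
ΔR = 0.997 − 0.860 = 0.137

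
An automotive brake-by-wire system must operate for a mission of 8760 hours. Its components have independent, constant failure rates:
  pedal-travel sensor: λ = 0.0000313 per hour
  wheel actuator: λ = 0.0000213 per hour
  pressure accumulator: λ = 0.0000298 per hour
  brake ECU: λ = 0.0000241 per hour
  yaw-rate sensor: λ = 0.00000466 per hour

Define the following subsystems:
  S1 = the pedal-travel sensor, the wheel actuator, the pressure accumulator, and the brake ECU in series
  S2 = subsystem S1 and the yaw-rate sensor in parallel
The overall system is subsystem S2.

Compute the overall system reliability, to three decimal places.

R(pedal-travel sensor) = exp(−0.0000313 × 8760) = 0.76019
R(wheel actuator) = exp(−0.0000213 × 8760) = 0.82979
R(pressure accumulator) = exp(−0.0000298 × 8760) = 0.77024
R(brake ECU) = exp(−0.0000241 × 8760) = 0.80968
R(yaw-rate sensor) = exp(−0.00000466 × 8760) = 0.96000
Series (pedal-travel sensor, wheel actuator, pressure accumulator, and brake ECU): 0.76019 × 0.82979 × 0.77024 × 0.80968 = 0.39340
Parallel ([0.39340] and yaw-rate sensor): 1 − (1 − 0.39340)(1 − 0.96000) = 0.976

0.976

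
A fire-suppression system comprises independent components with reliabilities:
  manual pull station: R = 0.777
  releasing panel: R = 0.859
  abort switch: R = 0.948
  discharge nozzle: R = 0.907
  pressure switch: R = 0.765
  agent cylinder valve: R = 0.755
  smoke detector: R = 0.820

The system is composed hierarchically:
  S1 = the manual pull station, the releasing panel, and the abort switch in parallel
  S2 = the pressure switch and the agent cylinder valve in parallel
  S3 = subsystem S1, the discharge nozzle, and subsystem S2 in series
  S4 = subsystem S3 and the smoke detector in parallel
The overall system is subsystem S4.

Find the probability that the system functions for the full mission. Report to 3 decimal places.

0.974

Parallel (manual pull station, releasing panel, and abort switch): 1 − (1 − 0.77700)(1 − 0.85900)(1 − 0.94800) = 0.99836
Parallel (pressure switch and agent cylinder valve): 1 − (1 − 0.76500)(1 − 0.75500) = 0.94243
Series ([0.99836], discharge nozzle, and [0.94243]): 0.99836 × 0.90700 × 0.94243 = 0.85338
Parallel ([0.85338] and smoke detector): 1 − (1 − 0.85338)(1 − 0.82000) = 0.974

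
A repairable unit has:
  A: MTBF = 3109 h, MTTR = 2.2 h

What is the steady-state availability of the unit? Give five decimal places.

A(A) = MTBF/(MTBF+MTTR) = 3109/(3109+2.2) = 0.99929

0.99929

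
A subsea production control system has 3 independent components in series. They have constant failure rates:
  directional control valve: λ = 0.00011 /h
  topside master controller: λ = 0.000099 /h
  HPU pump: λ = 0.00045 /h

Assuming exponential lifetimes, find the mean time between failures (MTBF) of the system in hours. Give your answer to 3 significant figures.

1520

Series of exponential components: λ_sys = Σ λ_i
λ_sys = 0.00011 + 0.000099 + 0.00045 = 6.5900e-04 /h
MTBF = 1 / λ_sys = 1520 h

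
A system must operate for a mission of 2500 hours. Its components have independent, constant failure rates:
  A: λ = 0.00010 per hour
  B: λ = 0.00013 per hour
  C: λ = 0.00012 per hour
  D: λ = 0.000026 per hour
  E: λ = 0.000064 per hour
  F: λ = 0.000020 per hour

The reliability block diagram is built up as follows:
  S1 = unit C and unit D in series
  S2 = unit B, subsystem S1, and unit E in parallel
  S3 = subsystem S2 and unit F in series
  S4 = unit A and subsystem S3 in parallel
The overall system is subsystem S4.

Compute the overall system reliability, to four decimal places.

0.9866

R(A) = exp(−0.00010 × 2500) = 0.778801
R(B) = exp(−0.00013 × 2500) = 0.722527
R(C) = exp(−0.00012 × 2500) = 0.740818
R(D) = exp(−0.000026 × 2500) = 0.937067
R(E) = exp(−0.000064 × 2500) = 0.852144
R(F) = exp(−0.000020 × 2500) = 0.951229
Series (C and D): 0.740818 × 0.937067 = 0.694196
Parallel (B, [0.694196], and E): 1 − (1 − 0.722527)(1 − 0.694196)(1 − 0.852144) = 0.987454
Series ([0.987454] and F): 0.987454 × 0.951229 = 0.939295
Parallel (A and [0.939295]): 1 − (1 − 0.778801)(1 − 0.939295) = 0.9866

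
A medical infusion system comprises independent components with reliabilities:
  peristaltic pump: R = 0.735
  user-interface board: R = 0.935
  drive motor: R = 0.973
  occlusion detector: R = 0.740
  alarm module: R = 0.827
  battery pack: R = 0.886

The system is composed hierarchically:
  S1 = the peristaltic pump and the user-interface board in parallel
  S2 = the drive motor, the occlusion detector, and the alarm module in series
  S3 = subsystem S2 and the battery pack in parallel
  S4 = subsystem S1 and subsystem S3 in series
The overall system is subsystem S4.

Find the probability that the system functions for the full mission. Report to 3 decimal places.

Parallel (peristaltic pump and user-interface board): 1 − (1 − 0.73500)(1 − 0.93500) = 0.98278
Series (drive motor, occlusion detector, and alarm module): 0.97300 × 0.74000 × 0.82700 = 0.59546
Parallel ([0.59546] and battery pack): 1 − (1 − 0.59546)(1 − 0.88600) = 0.95388
Series ([0.98278] and [0.95388]): 0.98278 × 0.95388 = 0.937

0.937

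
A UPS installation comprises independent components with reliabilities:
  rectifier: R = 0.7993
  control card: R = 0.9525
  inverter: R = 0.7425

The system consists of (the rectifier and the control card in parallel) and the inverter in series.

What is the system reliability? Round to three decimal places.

0.735

Parallel (rectifier and control card): 1 − (1 − 0.79930)(1 − 0.95250) = 0.99047
Series ([0.99047] and inverter): 0.99047 × 0.74250 = 0.735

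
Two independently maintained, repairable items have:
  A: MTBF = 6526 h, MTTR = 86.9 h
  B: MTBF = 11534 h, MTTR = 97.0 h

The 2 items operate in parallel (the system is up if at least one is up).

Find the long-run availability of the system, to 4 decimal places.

0.9999

A(A) = MTBF/(MTBF+MTTR) = 6526/(6526+86.9) = 0.986859
A(B) = MTBF/(MTBF+MTTR) = 11534/(11534+97.0) = 0.991660
Parallel availability: 1 − (1 − 0.986859)(1 − 0.991660) = 0.9999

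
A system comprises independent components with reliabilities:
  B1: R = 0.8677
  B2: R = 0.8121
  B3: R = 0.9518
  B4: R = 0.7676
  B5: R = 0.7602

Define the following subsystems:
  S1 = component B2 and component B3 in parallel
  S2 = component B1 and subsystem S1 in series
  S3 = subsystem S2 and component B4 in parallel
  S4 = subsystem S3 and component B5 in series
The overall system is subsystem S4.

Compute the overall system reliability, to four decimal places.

0.7354

Parallel (B2 and B3): 1 − (1 − 0.812100)(1 − 0.951800) = 0.990943
Series (B1 and [0.990943]): 0.867700 × 0.990943 = 0.859841
Parallel ([0.859841] and B4): 1 − (1 − 0.859841)(1 − 0.767600) = 0.967427
Series ([0.967427] and B5): 0.967427 × 0.760200 = 0.7354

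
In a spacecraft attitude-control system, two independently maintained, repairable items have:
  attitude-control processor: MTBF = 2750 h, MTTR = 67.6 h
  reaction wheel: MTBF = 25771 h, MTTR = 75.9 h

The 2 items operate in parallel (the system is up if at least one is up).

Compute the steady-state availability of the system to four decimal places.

A(attitude-control processor) = MTBF/(MTBF+MTTR) = 2750/(2750+67.6) = 0.976008
A(reaction wheel) = MTBF/(MTBF+MTTR) = 25771/(25771+75.9) = 0.997063
Parallel availability: 1 − (1 − 0.976008)(1 − 0.997063) = 0.9999

0.9999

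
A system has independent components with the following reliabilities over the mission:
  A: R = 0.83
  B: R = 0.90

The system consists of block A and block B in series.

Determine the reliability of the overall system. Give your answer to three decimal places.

0.747

Series (A and B): 0.83000 × 0.90000 = 0.747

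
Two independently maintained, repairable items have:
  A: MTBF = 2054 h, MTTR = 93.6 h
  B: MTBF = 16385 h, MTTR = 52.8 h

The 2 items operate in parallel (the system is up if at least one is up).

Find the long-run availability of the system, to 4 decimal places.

A(A) = MTBF/(MTBF+MTTR) = 2054/(2054+93.6) = 0.956416
A(B) = MTBF/(MTBF+MTTR) = 16385/(16385+52.8) = 0.996788
Parallel availability: 1 − (1 − 0.956416)(1 − 0.996788) = 0.9999

0.9999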